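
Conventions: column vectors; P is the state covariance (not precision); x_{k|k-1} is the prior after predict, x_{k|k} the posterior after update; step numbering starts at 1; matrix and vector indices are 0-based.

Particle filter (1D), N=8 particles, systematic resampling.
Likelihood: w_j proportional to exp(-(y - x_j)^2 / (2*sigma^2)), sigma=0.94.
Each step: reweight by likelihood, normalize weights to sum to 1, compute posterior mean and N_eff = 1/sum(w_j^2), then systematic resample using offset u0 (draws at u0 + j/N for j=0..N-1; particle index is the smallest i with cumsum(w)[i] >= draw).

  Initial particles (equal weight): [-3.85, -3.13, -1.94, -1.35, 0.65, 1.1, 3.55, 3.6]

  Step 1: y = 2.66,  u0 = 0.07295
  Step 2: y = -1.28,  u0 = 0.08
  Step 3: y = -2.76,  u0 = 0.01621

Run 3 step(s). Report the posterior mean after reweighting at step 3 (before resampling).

post_mean = 1.1000

step 1: w=[0.0000, 0.0000, 0.0000, 0.0001, 0.0636, 0.1578, 0.3994, 0.3792]  mean=2.9978  Neff=3.0098  idx=[5, 5, 6, 6, 6, 7, 7, 7]
step 2: w=[0.4999, 0.4999, 0.0000, 0.0000, 0.0000, 0.0000, 0.0000, 0.0000]  mean=1.1003  Neff=2.0005  idx=[0, 0, 0, 0, 1, 1, 1, 1]
step 3: w=[0.1250, 0.1250, 0.1250, 0.1250, 0.1250, 0.1250, 0.1250, 0.1250]  mean=1.1000  Neff=8.0000  idx=[0, 1, 2, 3, 4, 5, 6, 7]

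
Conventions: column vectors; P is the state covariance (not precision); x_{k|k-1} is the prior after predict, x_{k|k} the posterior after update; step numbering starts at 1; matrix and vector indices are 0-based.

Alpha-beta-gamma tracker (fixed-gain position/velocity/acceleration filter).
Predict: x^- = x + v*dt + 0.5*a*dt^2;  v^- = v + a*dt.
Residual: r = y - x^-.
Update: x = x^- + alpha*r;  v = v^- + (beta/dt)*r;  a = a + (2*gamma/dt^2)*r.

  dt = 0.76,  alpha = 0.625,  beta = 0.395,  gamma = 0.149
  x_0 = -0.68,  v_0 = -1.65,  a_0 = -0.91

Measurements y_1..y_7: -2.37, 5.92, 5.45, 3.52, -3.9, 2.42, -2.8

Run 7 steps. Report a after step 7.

step 1: x_pred=-2.1968  r=-0.1732  x^+=-2.3051  v^+=-2.4316  a^+=-0.9994
step 2: x_pred=-4.4417  r=10.3617  x^+=2.0344  v^+=2.1942  a^+=4.3465
step 3: x_pred=4.9573  r=0.4927  x^+=5.2652  v^+=5.7537  a^+=4.6008
step 4: x_pred=10.9667  r=-7.4467  x^+=6.3125  v^+=5.3799  a^+=0.7588
step 5: x_pred=10.6204  r=-14.5204  x^+=1.5452  v^+=-1.5902  a^+=-6.7327
step 6: x_pred=-1.6078  r=4.0278  x^+=0.9096  v^+=-4.6136  a^+=-4.6546
step 7: x_pred=-3.9411  r=1.1411  x^+=-3.2279  v^+=-7.5581  a^+=-4.0659

a_post = -4.0659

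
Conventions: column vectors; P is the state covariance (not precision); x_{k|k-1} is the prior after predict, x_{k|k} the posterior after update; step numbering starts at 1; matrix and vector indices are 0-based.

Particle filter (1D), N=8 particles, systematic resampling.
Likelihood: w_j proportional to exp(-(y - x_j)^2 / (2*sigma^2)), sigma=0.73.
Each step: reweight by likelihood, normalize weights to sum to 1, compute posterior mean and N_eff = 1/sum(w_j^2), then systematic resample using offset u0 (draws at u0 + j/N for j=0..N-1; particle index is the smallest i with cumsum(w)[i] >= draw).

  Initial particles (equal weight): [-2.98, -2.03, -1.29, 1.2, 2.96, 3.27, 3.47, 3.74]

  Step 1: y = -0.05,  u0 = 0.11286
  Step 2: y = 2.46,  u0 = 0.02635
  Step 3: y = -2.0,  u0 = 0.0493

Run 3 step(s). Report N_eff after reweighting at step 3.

N_eff = 8.0000

step 1: w=[0.0006, 0.0512, 0.4793, 0.4683, 0.0004, 0.0001, 0.0000, 0.0000]  mean=-0.1609  Neff=2.2140  idx=[2, 2, 2, 2, 3, 3, 3, 3]
step 2: w=[0.0000, 0.0000, 0.0000, 0.0000, 0.2500, 0.2500, 0.2500, 0.2500]  mean=1.2000  Neff=4.0001  idx=[4, 4, 5, 5, 6, 6, 7, 7]
step 3: w=[0.1250, 0.1250, 0.1250, 0.1250, 0.1250, 0.1250, 0.1250, 0.1250]  mean=1.2000  Neff=8.0000  idx=[0, 1, 2, 3, 4, 5, 6, 7]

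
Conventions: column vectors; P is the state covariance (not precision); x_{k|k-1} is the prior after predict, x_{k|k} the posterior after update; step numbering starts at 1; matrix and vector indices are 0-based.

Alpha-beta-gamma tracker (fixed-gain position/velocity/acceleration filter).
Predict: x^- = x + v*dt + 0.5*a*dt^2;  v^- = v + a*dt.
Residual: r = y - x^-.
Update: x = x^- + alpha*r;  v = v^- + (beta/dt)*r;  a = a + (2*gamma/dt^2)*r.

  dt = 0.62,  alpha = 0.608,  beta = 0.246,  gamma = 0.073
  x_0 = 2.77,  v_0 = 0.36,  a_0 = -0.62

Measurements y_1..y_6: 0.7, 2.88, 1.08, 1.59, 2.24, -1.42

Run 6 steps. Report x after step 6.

x_post = -0.4020

step 1: x_pred=2.8740  r=-2.1740  x^+=1.5522  v^+=-0.8870  a^+=-1.4457
step 2: x_pred=0.7244  r=2.1556  x^+=2.0350  v^+=-0.9281  a^+=-0.6270
step 3: x_pred=1.3391  r=-0.2591  x^+=1.1816  v^+=-1.4196  a^+=-0.7254
step 4: x_pred=0.1620  r=1.4280  x^+=1.0302  v^+=-1.3028  a^+=-0.1830
step 5: x_pred=0.1873  r=2.0527  x^+=1.4353  v^+=-0.6018  a^+=0.5966
step 6: x_pred=1.1769  r=-2.5969  x^+=-0.4020  v^+=-1.2623  a^+=-0.3897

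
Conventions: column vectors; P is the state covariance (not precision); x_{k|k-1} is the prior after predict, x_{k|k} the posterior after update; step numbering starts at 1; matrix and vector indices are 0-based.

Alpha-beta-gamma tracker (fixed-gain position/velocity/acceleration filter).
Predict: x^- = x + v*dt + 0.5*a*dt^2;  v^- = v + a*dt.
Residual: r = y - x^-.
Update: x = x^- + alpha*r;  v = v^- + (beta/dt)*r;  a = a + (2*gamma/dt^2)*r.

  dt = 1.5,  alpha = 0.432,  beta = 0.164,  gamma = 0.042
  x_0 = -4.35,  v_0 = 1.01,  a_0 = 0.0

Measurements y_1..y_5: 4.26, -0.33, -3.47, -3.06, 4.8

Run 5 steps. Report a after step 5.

a_post = -0.2002

step 1: x_pred=-2.8350  r=7.0950  x^+=0.2300  v^+=1.7857  a^+=0.2649
step 2: x_pred=3.2066  r=-3.5366  x^+=1.6788  v^+=1.7964  a^+=0.1328
step 3: x_pred=4.5228  r=-7.9928  x^+=1.0699  v^+=1.1218  a^+=-0.1656
step 4: x_pred=2.5663  r=-5.6263  x^+=0.1357  v^+=0.2583  a^+=-0.3756
step 5: x_pred=0.1006  r=4.6994  x^+=2.1308  v^+=0.2087  a^+=-0.2002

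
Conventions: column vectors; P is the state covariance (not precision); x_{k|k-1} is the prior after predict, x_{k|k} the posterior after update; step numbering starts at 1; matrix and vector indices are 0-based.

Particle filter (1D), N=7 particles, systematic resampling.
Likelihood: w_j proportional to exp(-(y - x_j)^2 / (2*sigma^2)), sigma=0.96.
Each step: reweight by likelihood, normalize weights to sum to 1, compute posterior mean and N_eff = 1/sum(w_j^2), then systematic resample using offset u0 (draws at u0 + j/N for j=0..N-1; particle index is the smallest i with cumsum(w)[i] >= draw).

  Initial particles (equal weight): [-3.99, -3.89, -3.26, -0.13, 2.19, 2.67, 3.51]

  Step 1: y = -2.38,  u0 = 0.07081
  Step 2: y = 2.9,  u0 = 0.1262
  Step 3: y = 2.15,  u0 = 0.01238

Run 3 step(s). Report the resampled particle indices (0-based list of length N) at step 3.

resampled_idx = [0, 1, 2, 3, 4, 5, 6]

step 1: w=[0.1950, 0.2310, 0.5229, 0.0511, 0.0000, 0.0000, 0.0000]  mean=-3.3881  Neff=2.7217  idx=[0, 1, 1, 2, 2, 2, 2]
step 2: w=[0.0014, 0.0030, 0.0030, 0.2482, 0.2482, 0.2482, 0.2482]  mean=-3.2648  Neff=4.0591  idx=[3, 4, 4, 5, 5, 6, 6]
step 3: w=[0.1429, 0.1429, 0.1429, 0.1429, 0.1429, 0.1429, 0.1429]  mean=-3.2600  Neff=7.0000  idx=[0, 1, 2, 3, 4, 5, 6]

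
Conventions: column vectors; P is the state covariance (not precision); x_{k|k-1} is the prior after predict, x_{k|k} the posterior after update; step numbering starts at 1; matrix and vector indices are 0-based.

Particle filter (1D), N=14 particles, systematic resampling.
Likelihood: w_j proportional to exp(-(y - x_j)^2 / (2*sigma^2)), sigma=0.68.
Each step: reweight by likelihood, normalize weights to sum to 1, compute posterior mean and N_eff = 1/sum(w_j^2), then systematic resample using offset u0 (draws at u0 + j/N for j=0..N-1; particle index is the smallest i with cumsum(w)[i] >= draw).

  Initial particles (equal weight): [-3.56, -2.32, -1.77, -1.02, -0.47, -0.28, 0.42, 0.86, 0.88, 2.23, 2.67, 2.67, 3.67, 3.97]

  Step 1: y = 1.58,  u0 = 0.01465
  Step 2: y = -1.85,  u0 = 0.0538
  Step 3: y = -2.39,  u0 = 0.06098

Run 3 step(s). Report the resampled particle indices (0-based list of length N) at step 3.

step 1: w=[0.0000, 0.0000, 0.0000, 0.0003, 0.0040, 0.0090, 0.0889, 0.2174, 0.2242, 0.2412, 0.1054, 0.1054, 0.0034, 0.0008]  mean=1.5331  Neff=5.3782  idx=[6, 6, 7, 7, 7, 8, 8, 8, 9, 9, 9, 10, 10, 11]
step 2: w=[0.3952, 0.3952, 0.0370, 0.0370, 0.0370, 0.0329, 0.0329, 0.0329, 0.0000, 0.0000, 0.0000, 0.0000, 0.0000, 0.0000]  mean=0.5142  Neff=3.1272  idx=[0, 0, 0, 0, 0, 1, 1, 1, 1, 1, 1, 3, 5, 7]
step 3: w=[0.0897, 0.0897, 0.0897, 0.0897, 0.0897, 0.0897, 0.0897, 0.0897, 0.0897, 0.0897, 0.0897, 0.0050, 0.0044, 0.0044]  mean=0.4262  Neff=11.3004  idx=[0, 1, 2, 3, 3, 4, 5, 6, 7, 7, 8, 9, 10, 11]

resampled_idx = [0, 1, 2, 3, 3, 4, 5, 6, 7, 7, 8, 9, 10, 11]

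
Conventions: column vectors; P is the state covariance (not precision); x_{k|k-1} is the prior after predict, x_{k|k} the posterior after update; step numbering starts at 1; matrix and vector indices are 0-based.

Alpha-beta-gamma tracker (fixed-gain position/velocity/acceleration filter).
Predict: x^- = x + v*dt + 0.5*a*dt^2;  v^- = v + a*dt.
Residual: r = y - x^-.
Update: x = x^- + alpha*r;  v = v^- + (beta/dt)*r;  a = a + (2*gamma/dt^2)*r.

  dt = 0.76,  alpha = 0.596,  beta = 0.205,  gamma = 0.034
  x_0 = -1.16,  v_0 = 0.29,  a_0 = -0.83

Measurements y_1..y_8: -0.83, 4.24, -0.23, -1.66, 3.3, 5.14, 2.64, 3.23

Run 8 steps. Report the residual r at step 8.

resid = -0.5687

step 1: x_pred=-1.1793  r=0.3493  x^+=-0.9711  v^+=-0.2466  a^+=-0.7889
step 2: x_pred=-1.3863  r=5.6263  x^+=1.9670  v^+=0.6715  a^+=-0.1265
step 3: x_pred=2.4408  r=-2.6708  x^+=0.8490  v^+=-0.1450  a^+=-0.4409
step 4: x_pred=0.6114  r=-2.2714  x^+=-0.7423  v^+=-1.0928  a^+=-0.7083
step 5: x_pred=-1.7775  r=5.0775  x^+=1.2487  v^+=-0.2616  a^+=-0.1106
step 6: x_pred=1.0180  r=4.1220  x^+=3.4747  v^+=0.7662  a^+=0.3747
step 7: x_pred=4.1653  r=-1.5253  x^+=3.2562  v^+=0.6396  a^+=0.1951
step 8: x_pred=3.7987  r=-0.5687  x^+=3.4597  v^+=0.6345  a^+=0.1282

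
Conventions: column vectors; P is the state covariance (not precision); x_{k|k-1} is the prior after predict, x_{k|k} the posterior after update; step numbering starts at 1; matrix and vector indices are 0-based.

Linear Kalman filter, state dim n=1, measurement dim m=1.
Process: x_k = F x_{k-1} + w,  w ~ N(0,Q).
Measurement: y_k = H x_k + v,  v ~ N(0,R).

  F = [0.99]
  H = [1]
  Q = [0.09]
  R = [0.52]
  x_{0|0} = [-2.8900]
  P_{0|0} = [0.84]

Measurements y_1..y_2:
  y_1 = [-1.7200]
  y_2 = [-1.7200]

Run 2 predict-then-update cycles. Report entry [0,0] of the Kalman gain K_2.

step 1: x^-=[-2.8611]  P^-=[0.9133]  S=[1.4333]  K=[0.6372]  nu=[1.1411]  x^+=[-2.1340]  P^+=[0.3313]
step 2: x^-=[-2.1127]  P^-=[0.4147]  S=[0.9347]  K=[0.4437]  nu=[0.3927]  x^+=[-1.9384]  P^+=[0.2307]

K[0,0] = 0.4437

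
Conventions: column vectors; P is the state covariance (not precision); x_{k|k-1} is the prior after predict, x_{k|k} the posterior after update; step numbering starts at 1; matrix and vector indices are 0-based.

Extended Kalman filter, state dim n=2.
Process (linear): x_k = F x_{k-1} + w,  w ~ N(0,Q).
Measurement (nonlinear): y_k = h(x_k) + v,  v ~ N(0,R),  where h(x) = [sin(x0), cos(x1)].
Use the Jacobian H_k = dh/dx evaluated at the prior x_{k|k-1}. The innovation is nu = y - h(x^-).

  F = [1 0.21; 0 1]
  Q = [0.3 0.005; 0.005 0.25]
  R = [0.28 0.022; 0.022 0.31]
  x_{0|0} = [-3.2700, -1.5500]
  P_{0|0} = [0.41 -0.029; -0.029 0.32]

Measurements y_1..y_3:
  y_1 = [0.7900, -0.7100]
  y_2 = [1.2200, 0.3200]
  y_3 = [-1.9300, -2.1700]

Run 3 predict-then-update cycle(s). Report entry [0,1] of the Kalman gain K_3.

step 1: x^-=[-3.5955, -1.5500]  P^-=[0.7119 0.0432; 0.0432 0.5700]  H_jac=[-0.8987 0.0000; 0.0000 0.9998]  S=[0.8551 -0.0168; -0.0168 0.8798]  K=[-0.7476 0.0348; -0.0327 0.6471]  nu=[0.3515, -0.7308]  x^+=[-3.8837, -2.0344]  P^+=[0.2321 -0.0057; -0.0057 0.1999]
step 2: x^-=[-4.3110, -2.0344]  P^-=[0.5385 0.0413; 0.0413 0.4499]  H_jac=[-0.3907 0.0000; 0.0000 0.8944]  S=[0.3622 0.0076; 0.0076 0.6700]  K=[-0.5822 0.0617; -0.0571 0.6013]  nu=[0.2995, 0.7672]  x^+=[-4.4380, -1.5902]  P^+=[0.4137 0.0071; 0.0071 0.2070]
step 3: x^-=[-4.7719, -1.5902]  P^-=[0.7258 0.0556; 0.0556 0.4570]  H_jac=[0.0595 0.0000; 0.0000 0.9998]  S=[0.2826 0.0253; 0.0253 0.7668]  K=[0.1467 0.0676; -0.0418 0.5972]  nu=[-2.9282, -2.1506]  x^+=[-5.3469, -2.7522]  P^+=[0.7157 0.0242; 0.0242 0.1843]

K[0,1] = 0.0676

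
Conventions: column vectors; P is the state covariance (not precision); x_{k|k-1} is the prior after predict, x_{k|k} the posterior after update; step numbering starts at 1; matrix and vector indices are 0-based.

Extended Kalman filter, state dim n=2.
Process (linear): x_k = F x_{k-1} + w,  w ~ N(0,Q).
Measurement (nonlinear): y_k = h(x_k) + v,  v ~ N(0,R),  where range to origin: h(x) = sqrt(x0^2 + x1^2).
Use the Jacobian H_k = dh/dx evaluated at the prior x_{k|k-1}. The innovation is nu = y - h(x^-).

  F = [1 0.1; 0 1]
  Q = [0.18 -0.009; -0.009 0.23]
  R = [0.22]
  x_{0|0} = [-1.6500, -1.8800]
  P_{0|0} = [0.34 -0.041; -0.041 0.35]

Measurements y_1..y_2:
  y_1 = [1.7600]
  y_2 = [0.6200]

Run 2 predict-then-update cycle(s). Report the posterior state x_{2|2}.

x_post = [-0.9303, -0.7343]

step 1: x^-=[-1.8380, -1.8800]  P^-=[0.5153 -0.0150; -0.0150 0.5800]  H_jac=[-0.6991 -0.7150]  S=[0.7534]  K=[-0.4639; -0.5366]  nu=[-0.8692]  x^+=[-1.4348, -1.4136]  P^+=[0.3532 -0.2025; -0.2025 0.3631]
step 2: x^-=[-1.5761, -1.4136]  P^-=[0.4963 -0.1752; -0.1752 0.5931]  H_jac=[-0.7444 -0.6677]  S=[0.5852]  K=[-0.4314; -0.4537]  nu=[-1.4972]  x^+=[-0.9303, -0.7343]  P^+=[0.3874 -0.2898; -0.2898 0.4726]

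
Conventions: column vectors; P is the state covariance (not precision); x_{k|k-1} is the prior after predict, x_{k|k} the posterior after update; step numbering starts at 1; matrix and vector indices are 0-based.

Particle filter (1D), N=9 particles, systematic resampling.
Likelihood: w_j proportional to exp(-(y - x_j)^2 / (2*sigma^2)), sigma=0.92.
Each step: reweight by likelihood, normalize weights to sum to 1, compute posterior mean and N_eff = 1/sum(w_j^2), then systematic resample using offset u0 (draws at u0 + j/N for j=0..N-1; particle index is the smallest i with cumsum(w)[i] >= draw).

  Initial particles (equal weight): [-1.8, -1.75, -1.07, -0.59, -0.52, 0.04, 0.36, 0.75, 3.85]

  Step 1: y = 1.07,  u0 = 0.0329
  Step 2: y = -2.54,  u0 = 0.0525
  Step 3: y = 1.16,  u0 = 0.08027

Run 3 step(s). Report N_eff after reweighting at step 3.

N_eff = 6.2359

step 1: w=[0.0028, 0.0033, 0.0245, 0.0718, 0.0822, 0.1955, 0.2717, 0.3444, 0.0038]  mean=0.2564  Neff=4.1122  idx=[3, 4, 5, 5, 6, 6, 7, 7, 7]
step 2: w=[0.4170, 0.3539, 0.0773, 0.0773, 0.0274, 0.0274, 0.0066, 0.0066, 0.0066]  mean=-0.3893  Neff=3.1981  idx=[0, 0, 0, 0, 1, 1, 1, 2, 4]
step 3: w=[0.0687, 0.0687, 0.0687, 0.0687, 0.0792, 0.0792, 0.0792, 0.2000, 0.2875]  mean=-0.1743  Neff=6.2359  idx=[1, 2, 4, 5, 7, 7, 8, 8, 8]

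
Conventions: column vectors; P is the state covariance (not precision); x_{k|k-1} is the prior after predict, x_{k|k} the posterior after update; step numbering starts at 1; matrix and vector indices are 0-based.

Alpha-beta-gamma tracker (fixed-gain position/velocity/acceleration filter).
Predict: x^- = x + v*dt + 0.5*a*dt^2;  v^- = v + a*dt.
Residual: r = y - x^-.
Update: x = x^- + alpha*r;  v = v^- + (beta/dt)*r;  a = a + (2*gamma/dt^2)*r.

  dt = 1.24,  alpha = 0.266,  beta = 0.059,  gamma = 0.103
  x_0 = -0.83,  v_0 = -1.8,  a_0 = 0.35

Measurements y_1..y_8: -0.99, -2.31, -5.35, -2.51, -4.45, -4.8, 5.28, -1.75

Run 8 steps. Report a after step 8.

a_post = -0.3355

step 1: x_pred=-2.7929  r=1.8029  x^+=-2.3133  v^+=-1.2802  a^+=0.5915
step 2: x_pred=-3.4460  r=1.1360  x^+=-3.1438  v^+=-0.4926  a^+=0.7437
step 3: x_pred=-3.1829  r=-2.1671  x^+=-3.7594  v^+=0.3265  a^+=0.4534
step 4: x_pred=-3.0059  r=0.4959  x^+=-2.8740  v^+=0.9123  a^+=0.5199
step 5: x_pred=-1.3431  r=-3.1069  x^+=-2.1695  v^+=1.4091  a^+=0.1036
step 6: x_pred=-0.3426  r=-4.4574  x^+=-1.5282  v^+=1.3255  a^+=-0.4936
step 7: x_pred=-0.2641  r=5.5441  x^+=1.2106  v^+=0.9773  a^+=0.2492
step 8: x_pred=2.6140  r=-4.3640  x^+=1.4532  v^+=1.0786  a^+=-0.3355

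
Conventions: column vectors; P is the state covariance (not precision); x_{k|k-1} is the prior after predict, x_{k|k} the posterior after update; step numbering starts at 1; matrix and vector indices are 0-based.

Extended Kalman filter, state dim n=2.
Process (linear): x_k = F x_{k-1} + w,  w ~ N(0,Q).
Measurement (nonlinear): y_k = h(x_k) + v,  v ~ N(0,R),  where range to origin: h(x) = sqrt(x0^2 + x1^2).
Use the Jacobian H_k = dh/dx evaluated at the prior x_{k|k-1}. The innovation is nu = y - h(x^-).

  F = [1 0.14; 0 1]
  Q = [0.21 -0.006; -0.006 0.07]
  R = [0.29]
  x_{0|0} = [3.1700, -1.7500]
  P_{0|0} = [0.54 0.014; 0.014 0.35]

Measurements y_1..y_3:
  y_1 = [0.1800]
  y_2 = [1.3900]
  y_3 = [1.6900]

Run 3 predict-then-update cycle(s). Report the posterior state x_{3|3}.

step 1: x^-=[2.9250, -1.7500]  P^-=[0.7608 0.0570; 0.0570 0.4200]  H_jac=[0.8581 -0.5134]  S=[0.9107]  K=[0.6847; -0.1831]  nu=[-3.2285]  x^+=[0.7144, -1.1590]  P^+=[0.3338 0.1712; 0.1712 0.3895]
step 2: x^-=[0.5521, -1.1590]  P^-=[0.5994 0.2197; 0.2197 0.4595]  H_jac=[0.4301 -0.9028]  S=[0.6048]  K=[0.0983; -0.5297]  nu=[0.1062]  x^+=[0.5625, -1.2152]  P^+=[0.5935 0.2512; 0.2512 0.2898]
step 3: x^-=[0.3924, -1.2152]  P^-=[0.8795 0.2857; 0.2857 0.3598]  H_jac=[0.3073 -0.9516]  S=[0.5318]  K=[-0.0031; -0.4788]  nu=[0.4130]  x^+=[0.3911, -1.4130]  P^+=[0.8795 0.2849; 0.2849 0.2379]

x_post = [0.3911, -1.4130]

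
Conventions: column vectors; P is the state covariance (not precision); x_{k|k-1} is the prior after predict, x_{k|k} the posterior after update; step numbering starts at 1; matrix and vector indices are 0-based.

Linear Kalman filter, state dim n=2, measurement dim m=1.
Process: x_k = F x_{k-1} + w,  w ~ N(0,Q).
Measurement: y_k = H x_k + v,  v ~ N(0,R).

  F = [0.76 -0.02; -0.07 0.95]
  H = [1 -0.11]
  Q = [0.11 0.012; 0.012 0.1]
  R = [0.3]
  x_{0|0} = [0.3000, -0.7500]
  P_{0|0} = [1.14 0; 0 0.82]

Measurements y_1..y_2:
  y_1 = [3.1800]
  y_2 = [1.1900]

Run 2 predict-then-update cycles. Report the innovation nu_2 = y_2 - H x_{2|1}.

step 1: x^-=[0.2430, -0.7335]  P^-=[0.7688 -0.0642; -0.0642 0.8456]  S=[1.0932]  K=[0.7097; -0.1438]  nu=[2.8563]  x^+=[2.2702, -1.1444]  P^+=[0.2181 0.0474; 0.0474 0.8230]
step 2: x^-=[1.7483, -1.2461]  P^-=[0.2349 0.0190; 0.0190 0.8375]  S=[0.5408]  K=[0.4304; -0.1352]  nu=[-0.6953]  x^+=[1.4490, -1.1521]  P^+=[0.1347 0.0505; 0.0505 0.8277]

innov = [-0.6953]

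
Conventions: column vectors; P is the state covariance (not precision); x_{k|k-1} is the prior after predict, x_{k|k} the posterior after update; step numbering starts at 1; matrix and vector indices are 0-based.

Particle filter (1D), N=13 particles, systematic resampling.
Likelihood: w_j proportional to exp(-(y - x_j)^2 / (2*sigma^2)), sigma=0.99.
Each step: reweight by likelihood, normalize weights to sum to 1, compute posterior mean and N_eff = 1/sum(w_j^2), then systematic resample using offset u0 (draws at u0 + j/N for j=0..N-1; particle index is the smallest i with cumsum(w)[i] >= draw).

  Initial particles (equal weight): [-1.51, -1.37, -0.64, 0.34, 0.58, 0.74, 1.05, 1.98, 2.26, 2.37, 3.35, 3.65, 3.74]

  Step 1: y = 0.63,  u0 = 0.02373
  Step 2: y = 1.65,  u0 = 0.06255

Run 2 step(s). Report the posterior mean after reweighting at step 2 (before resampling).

post_mean = 1.0521

step 1: w=[0.0178, 0.0239, 0.0808, 0.1762, 0.1837, 0.1828, 0.1681, 0.0726, 0.0474, 0.0393, 0.0042, 0.0018, 0.0013]  mean=0.7365  Neff=6.9926  idx=[1, 2, 3, 3, 4, 4, 5, 5, 5, 6, 6, 7, 8]
step 2: w=[0.0013, 0.0093, 0.0561, 0.0561, 0.0750, 0.0750, 0.0882, 0.0882, 0.0882, 0.1120, 0.1120, 0.1273, 0.1113]  mean=1.0521  Neff=10.5641  idx=[2, 4, 5, 6, 7, 7, 8, 9, 10, 10, 11, 12, 12]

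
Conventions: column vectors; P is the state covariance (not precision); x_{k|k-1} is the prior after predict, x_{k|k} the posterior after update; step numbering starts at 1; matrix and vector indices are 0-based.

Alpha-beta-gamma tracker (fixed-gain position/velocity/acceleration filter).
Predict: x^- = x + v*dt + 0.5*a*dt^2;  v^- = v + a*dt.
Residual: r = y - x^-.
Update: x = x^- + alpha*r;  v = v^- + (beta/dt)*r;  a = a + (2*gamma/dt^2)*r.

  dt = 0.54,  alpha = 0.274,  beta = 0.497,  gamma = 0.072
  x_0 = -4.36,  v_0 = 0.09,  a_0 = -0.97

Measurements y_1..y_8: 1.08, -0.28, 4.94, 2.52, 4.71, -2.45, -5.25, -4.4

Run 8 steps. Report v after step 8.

v_post = -13.9384

step 1: x_pred=-4.4528  r=5.5328  x^+=-2.9368  v^+=4.6584  a^+=1.7623
step 2: x_pred=-0.1643  r=-0.1157  x^+=-0.1960  v^+=5.5036  a^+=1.7051
step 3: x_pred=3.0245  r=1.9155  x^+=3.5494  v^+=8.1873  a^+=2.6510
step 4: x_pred=8.3571  r=-5.8371  x^+=6.7577  v^+=4.2466  a^+=-0.2314
step 5: x_pred=9.0171  r=-4.3071  x^+=7.8370  v^+=0.1575  a^+=-2.3584
step 6: x_pred=7.5782  r=-10.0282  x^+=4.8305  v^+=-10.3457  a^+=-7.3106
step 7: x_pred=-1.8221  r=-3.4279  x^+=-2.7613  v^+=-17.4484  a^+=-9.0034
step 8: x_pred=-13.4962  r=9.0962  x^+=-11.0038  v^+=-13.9384  a^+=-4.5115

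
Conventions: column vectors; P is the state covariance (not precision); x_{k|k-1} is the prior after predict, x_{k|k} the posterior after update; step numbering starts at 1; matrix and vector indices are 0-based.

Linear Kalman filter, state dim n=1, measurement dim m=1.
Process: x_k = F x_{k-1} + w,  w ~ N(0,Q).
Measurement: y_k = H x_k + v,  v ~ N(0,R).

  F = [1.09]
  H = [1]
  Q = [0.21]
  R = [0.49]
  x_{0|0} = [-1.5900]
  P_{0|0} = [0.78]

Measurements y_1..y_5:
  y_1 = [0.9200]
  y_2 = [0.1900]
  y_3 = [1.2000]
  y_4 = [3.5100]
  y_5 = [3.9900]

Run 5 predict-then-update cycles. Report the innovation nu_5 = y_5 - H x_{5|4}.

step 1: x^-=[-1.7331]  P^-=[1.1367]  S=[1.6267]  K=[0.6988]  nu=[2.6531]  x^+=[0.1208]  P^+=[0.3424]
step 2: x^-=[0.1317]  P^-=[0.6168]  S=[1.1068]  K=[0.5573]  nu=[0.0583]  x^+=[0.1642]  P^+=[0.2731]
step 3: x^-=[0.1790]  P^-=[0.5344]  S=[1.0244]  K=[0.5217]  nu=[1.0210]  x^+=[0.7116]  P^+=[0.2556]
step 4: x^-=[0.7757]  P^-=[0.5137]  S=[1.0037]  K=[0.5118]  nu=[2.7343]  x^+=[2.1751]  P^+=[0.2508]
step 5: x^-=[2.3709]  P^-=[0.5080]  S=[0.9980]  K=[0.5090]  nu=[1.6191]  x^+=[3.1950]  P^+=[0.2494]

innov = [1.6191]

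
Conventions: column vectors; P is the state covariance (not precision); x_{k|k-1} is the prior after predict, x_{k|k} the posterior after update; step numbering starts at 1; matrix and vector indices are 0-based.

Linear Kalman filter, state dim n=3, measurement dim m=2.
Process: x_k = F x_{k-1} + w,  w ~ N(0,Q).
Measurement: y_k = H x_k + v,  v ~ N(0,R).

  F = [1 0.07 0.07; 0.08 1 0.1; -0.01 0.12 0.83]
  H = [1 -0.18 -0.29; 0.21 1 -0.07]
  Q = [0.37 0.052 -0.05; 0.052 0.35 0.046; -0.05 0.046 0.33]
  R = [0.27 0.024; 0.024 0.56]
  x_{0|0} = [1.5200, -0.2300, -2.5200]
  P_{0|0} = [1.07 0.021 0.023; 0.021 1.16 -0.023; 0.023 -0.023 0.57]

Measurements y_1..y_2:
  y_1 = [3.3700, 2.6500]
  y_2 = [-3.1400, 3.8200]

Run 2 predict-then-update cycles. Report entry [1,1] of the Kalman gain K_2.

step 1: x^-=[1.3275, -0.3604, -2.1344]  P^-=[1.4544 0.2446 0.0022; 0.2446 1.5217 0.2138; 0.0022 0.2138 0.7345]  S=[1.7685 0.2462; 0.2462 2.2221]  K=[0.7747 0.1616; -0.1516 0.7179; -0.1535 0.0903]  nu=[1.3587, 2.5822]  x^+=[2.7973, 1.2876, -2.1098]  P^+=[0.2735 0.0635 0.1690; 0.0635 0.3892 0.0591; 0.1690 0.0591 0.6815]
step 2: x^-=[2.7398, 1.3004, -1.6246]  P^-=[0.6818 0.1921 0.1418; 0.1921 0.7725 0.2098; 0.1418 0.2098 0.8139]  S=[0.9158 0.1528; 0.1528 1.4137]  K=[0.6349 0.1616; -0.1045 0.5759; -0.1688 0.1474]  nu=[-6.1169, 1.8306]  x^+=[-0.8481, 2.9939, -0.3225]  P^+=[0.2444 0.0681 0.1961; 0.0681 0.3120 0.0909; 0.1961 0.0909 0.7647]

K[1,1] = 0.5759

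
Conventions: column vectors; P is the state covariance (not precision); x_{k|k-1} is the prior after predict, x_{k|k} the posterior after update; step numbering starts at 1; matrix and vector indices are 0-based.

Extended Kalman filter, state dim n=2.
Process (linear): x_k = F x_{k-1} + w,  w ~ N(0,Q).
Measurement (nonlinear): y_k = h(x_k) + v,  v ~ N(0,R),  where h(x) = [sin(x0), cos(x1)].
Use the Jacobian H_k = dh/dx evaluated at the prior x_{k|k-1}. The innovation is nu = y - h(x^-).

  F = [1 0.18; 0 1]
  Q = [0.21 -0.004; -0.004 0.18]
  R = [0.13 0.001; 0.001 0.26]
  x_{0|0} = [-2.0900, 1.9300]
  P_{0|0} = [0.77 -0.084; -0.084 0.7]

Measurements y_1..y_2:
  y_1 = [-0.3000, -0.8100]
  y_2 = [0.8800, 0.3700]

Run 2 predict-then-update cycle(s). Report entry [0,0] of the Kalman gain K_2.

step 1: x^-=[-1.7426, 1.9300]  P^-=[0.9724 0.0380; 0.0380 0.8800]  H_jac=[-0.1710 0.0000; 0.0000 -0.9362]  S=[0.1584 0.0071; 0.0071 1.0313]  K=[-1.0482 -0.0273; -0.0053 -0.7988]  nu=[0.6853, -0.4585]  x^+=[-2.4484, 2.2926]  P^+=[0.7972 0.0087; 0.0087 0.2219]
step 2: x^-=[-2.0357, 2.2926]  P^-=[1.0175 0.0446; 0.0446 0.4019]  H_jac=[-0.4483 0.0000; 0.0000 -0.7506]  S=[0.3345 0.0160; 0.0160 0.4864]  K=[-1.3625 -0.0240; -0.0302 -0.6191]  nu=[1.7739, 1.0307]  x^+=[-4.4774, 1.6009]  P^+=[0.3951 0.0101; 0.0101 0.2145]

K[0,0] = -1.3625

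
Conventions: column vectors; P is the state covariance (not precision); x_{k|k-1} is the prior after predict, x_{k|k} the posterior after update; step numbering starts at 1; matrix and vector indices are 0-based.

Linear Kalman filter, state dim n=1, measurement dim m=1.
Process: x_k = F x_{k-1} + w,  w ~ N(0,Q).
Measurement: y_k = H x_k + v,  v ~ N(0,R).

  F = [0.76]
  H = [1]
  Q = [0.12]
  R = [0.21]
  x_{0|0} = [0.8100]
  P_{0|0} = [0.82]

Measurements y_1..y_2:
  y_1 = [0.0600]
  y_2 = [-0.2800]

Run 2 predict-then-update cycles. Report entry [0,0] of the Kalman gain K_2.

step 1: x^-=[0.6156]  P^-=[0.5936]  S=[0.8036]  K=[0.7387]  nu=[-0.5556]  x^+=[0.2052]  P^+=[0.1551]
step 2: x^-=[0.1559]  P^-=[0.2096]  S=[0.4196]  K=[0.4995]  nu=[-0.4359]  x^+=[-0.0618]  P^+=[0.1049]

K[0,0] = 0.4995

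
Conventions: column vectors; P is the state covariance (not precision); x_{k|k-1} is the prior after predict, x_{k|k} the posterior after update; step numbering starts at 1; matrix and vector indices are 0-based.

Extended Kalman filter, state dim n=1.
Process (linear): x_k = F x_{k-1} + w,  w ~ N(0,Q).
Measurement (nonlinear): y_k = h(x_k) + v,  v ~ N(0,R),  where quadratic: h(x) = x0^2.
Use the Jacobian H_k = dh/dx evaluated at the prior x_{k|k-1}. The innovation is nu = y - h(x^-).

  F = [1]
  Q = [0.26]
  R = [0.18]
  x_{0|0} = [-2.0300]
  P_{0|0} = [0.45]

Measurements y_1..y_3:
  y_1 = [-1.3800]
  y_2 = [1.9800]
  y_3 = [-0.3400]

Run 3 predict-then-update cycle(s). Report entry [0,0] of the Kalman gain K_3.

step 1: x^-=[-2.0300]  P^-=[0.7100]  H_jac=[-4.0600]  S=[11.8834]  K=[-0.2426]  nu=[-5.5009]  x^+=[-0.6956]  P^+=[0.0108]
step 2: x^-=[-0.6956]  P^-=[0.2708]  H_jac=[-1.3912]  S=[0.7041]  K=[-0.5350]  nu=[1.4961]  x^+=[-1.4961]  P^+=[0.0692]
step 3: x^-=[-1.4961]  P^-=[0.3292]  H_jac=[-2.9921]  S=[3.1275]  K=[-0.3150]  nu=[-2.5782]  x^+=[-0.6840]  P^+=[0.0189]

K[0,0] = -0.3150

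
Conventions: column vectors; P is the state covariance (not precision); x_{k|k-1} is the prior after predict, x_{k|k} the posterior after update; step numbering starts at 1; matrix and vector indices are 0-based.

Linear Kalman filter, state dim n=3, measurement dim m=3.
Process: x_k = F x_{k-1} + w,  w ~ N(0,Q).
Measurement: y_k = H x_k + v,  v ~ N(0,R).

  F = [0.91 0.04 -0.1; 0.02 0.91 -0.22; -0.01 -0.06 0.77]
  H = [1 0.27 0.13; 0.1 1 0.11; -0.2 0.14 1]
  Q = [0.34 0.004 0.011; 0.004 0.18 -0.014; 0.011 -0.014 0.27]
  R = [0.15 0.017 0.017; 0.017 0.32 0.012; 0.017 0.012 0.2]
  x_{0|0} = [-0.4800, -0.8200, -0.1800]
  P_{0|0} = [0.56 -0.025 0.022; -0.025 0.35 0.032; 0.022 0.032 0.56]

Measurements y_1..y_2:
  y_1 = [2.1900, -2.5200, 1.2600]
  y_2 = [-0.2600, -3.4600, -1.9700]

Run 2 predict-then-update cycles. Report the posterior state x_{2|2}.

x_post = [0.9607, -2.7647, -0.4121]

step 1: x^-=[-0.4516, -0.7162, -0.0846]  P^-=[0.8038 0.0109 -0.0201; 0.0109 0.4832 -0.1046; -0.0201 -0.1046 0.6000]  S=[0.9925 0.2284 -0.0962; 0.2284 0.7973 0.0198; -0.0962 0.0198 0.8198]  K=[0.8269 -0.1223 -0.1187; -0.0154 0.5990 -0.0640; 0.1255 -0.1052 0.7362]  nu=[2.8460, -1.7493, 1.3545]  x^+=[1.9547, -1.8945, 1.4539]  P^+=[0.1285 -0.0416 0.0204; -0.0416 0.1995 -0.0421; 0.0204 -0.0421 0.1581]
step 2: x^-=[1.5576, -2.0048, 1.2136]  P^-=[0.4419 -0.0173 0.0122; -0.0173 0.3680 -0.0810; 0.0122 -0.0810 0.3680]  S=[0.6131 0.1366 -0.0226; 0.1366 0.6759 0.0171; -0.0226 0.0171 0.5663]  K=[0.7350 -0.1041 -0.1064; -0.0040 0.5312 -0.0621; 0.1069 -0.0957 0.6326]  nu=[-1.4341, -1.7445, -2.5914]  x^+=[0.9607, -2.7647, -0.4121]  P^+=[0.1139 -0.0354 0.0177; -0.0354 0.1769 -0.0380; 0.0177 -0.0380 0.1361]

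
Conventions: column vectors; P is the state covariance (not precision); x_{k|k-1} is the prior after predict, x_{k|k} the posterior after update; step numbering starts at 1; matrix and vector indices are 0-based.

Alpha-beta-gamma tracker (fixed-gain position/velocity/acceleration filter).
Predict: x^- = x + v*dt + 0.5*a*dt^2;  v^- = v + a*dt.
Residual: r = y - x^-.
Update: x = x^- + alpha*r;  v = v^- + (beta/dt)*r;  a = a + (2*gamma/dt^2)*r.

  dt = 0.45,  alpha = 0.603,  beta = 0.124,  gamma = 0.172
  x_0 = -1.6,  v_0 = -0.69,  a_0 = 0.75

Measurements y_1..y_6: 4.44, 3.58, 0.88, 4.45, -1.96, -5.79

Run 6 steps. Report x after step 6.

x_post = -3.0572

step 1: x_pred=-1.8346  r=6.2746  x^+=1.9490  v^+=1.3765  a^+=11.4090
step 2: x_pred=3.7236  r=-0.1436  x^+=3.6370  v^+=6.4710  a^+=11.1651
step 3: x_pred=7.6794  r=-6.7994  x^+=3.5794  v^+=9.6217  a^+=-0.3855
step 4: x_pred=7.8701  r=-3.4201  x^+=5.8078  v^+=8.5058  a^+=-6.1954
step 5: x_pred=9.0081  r=-10.9681  x^+=2.3943  v^+=2.6955  a^+=-24.8276
step 6: x_pred=1.0935  r=-6.8835  x^+=-3.0572  v^+=-10.3737  a^+=-36.5211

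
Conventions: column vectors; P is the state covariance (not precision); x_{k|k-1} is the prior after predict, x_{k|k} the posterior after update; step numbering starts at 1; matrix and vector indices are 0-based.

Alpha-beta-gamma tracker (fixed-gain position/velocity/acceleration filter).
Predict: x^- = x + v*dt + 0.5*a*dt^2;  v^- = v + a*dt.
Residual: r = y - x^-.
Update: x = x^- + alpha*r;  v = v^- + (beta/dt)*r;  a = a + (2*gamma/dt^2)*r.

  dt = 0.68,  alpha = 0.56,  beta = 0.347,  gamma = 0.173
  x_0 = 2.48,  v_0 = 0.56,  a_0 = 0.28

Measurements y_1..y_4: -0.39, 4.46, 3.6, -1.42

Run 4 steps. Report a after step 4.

step 1: x_pred=2.9255  r=-3.3155  x^+=1.0688  v^+=-0.9415  a^+=-2.2009
step 2: x_pred=-0.0802  r=4.5402  x^+=2.4623  v^+=-0.1213  a^+=1.1964
step 3: x_pred=2.6564  r=0.9436  x^+=3.1848  v^+=1.1738  a^+=1.9024
step 4: x_pred=4.4229  r=-5.8429  x^+=1.1509  v^+=-0.5141  a^+=-2.4696

a_post = -2.4696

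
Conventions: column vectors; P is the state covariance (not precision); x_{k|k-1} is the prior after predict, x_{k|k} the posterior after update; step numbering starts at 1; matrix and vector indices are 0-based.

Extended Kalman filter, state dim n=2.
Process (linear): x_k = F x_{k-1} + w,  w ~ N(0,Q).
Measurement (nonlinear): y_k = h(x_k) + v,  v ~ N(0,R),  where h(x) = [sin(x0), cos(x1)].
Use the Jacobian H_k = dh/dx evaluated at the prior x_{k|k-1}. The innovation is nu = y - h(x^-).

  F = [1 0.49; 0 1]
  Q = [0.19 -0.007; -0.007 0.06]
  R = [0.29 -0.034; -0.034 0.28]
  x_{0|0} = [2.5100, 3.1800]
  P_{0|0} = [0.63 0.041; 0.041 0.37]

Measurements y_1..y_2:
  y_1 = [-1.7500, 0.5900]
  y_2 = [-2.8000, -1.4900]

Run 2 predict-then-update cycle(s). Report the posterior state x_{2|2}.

step 1: x^-=[4.0682, 3.1800]  P^-=[0.9490 0.2153; 0.2153 0.4300]  H_jac=[-0.6006 0.0000; 0.0000 0.0384]  S=[0.6323 -0.0390; -0.0390 0.2806]  K=[-0.9074 -0.0965; -0.2026 0.0307]  nu=[-0.9504, 1.5893]  x^+=[4.7772, 3.4214]  P^+=[0.4327 0.0996; 0.0996 0.4033]
step 2: x^-=[6.4536, 3.4214]  P^-=[0.8171 0.2902; 0.2902 0.4633]  H_jac=[0.9855 0.0000; 0.0000 0.2761]  S=[1.0836 0.0450; 0.0450 0.3153]  K=[0.7370 0.1490; 0.2486 0.3703]  nu=[-2.9696, -0.5289]  x^+=[4.1863, 2.4874]  P^+=[0.2117 0.0604; 0.0604 0.3448]

x_post = [4.1863, 2.4874]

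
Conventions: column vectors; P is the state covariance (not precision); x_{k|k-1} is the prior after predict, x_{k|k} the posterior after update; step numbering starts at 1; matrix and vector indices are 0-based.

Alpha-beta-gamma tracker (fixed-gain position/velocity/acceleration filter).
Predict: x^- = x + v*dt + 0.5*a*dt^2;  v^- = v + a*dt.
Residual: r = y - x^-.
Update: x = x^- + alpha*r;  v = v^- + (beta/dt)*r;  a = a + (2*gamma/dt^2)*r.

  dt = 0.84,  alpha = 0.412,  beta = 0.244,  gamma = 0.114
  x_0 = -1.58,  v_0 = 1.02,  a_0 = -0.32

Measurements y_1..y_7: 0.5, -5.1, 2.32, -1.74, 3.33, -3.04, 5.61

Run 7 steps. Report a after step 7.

a_post = 1.9774

step 1: x_pred=-0.8361  r=1.3361  x^+=-0.2856  v^+=1.1393  a^+=0.1117
step 2: x_pred=0.7108  r=-5.8108  x^+=-1.6832  v^+=-0.4547  a^+=-1.7659
step 3: x_pred=-2.6882  r=5.0082  x^+=-0.6248  v^+=-0.4833  a^+=-0.1476
step 4: x_pred=-1.0829  r=-0.6571  x^+=-1.3536  v^+=-0.7982  a^+=-0.3599
step 5: x_pred=-2.1511  r=5.4811  x^+=0.1071  v^+=0.4916  a^+=1.4112
step 6: x_pred=1.0179  r=-4.0579  x^+=-0.6539  v^+=0.4983  a^+=0.0999
step 7: x_pred=-0.2001  r=5.8101  x^+=2.1936  v^+=2.2699  a^+=1.9774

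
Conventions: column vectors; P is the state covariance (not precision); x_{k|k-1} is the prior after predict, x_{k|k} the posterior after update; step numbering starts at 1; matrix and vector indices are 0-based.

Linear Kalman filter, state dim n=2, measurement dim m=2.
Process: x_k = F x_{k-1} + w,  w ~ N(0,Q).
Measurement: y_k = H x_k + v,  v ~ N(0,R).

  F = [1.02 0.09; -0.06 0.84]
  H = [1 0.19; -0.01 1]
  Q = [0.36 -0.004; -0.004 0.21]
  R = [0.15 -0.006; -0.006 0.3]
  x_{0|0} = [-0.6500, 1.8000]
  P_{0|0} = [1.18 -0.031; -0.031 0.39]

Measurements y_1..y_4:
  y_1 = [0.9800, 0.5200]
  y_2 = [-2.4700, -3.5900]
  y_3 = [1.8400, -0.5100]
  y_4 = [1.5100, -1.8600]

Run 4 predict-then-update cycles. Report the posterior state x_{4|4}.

step 1: x^-=[-0.5010, 1.5510]  P^-=[1.5851 -0.0731; -0.0731 0.4926]  S=[1.7251 -0.0013; -0.0013 0.7942]  K=[0.9107 -0.1106; 0.0123 0.6211]  nu=[1.1863, -1.0360]  x^+=[0.6940, 0.9221]  P^+=[0.1443 -0.0372; -0.0372 0.1859]
step 2: x^-=[0.7908, 0.7329]  P^-=[0.5048 -0.0305; -0.0305 0.3454]  S=[0.6557 0.0242; 0.0242 0.6461]  K=[0.7641 -0.0836; 0.0340 0.5339]  nu=[-3.4001, -4.3150]  x^+=[-1.4468, -1.6861]  P^+=[0.1205 -0.0284; -0.0284 0.1597]
step 3: x^-=[-1.6275, -1.3295]  P^-=[0.4815 -0.0235; -0.0235 0.3260]  S=[0.6343 0.0276; 0.0276 0.6265]  K=[0.7554 -0.0786; 0.0379 0.5190]  nu=[3.7201, 0.8033]  x^+=[1.1197, -0.7715]  P^+=[0.1189 -0.0269; -0.0269 0.1552]
step 4: x^-=[1.0727, -0.7152]  P^-=[0.4800 -0.0225; -0.0225 0.3227]  S=[0.6331 0.0281; 0.0281 0.6232]  K=[0.7549 -0.0778; 0.0384 0.5164]  nu=[0.5732, -1.1340]  x^+=[1.5936, -1.2788]  P^+=[0.1188 -0.0267; -0.0267 0.1544]

x_post = [1.5936, -1.2788]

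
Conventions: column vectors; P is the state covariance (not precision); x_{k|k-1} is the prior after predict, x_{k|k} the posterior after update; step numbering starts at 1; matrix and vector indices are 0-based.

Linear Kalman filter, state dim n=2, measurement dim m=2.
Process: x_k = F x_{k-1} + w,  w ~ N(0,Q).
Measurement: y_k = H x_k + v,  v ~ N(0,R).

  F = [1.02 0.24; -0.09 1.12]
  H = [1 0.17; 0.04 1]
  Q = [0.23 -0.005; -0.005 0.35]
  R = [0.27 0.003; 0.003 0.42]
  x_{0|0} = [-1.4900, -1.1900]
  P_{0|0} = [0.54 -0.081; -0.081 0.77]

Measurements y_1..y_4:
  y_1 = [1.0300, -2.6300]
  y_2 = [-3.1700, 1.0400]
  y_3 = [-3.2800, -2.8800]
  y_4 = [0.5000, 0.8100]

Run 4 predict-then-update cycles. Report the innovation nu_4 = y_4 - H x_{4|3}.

innov = [3.9279, 2.8111]

step 1: x^-=[-1.8054, -1.1987]  P^-=[0.7965 0.0616; 0.0616 1.3366]  S=[1.1261 0.3241; 0.3241 1.7628]  K=[0.7406 -0.0831; 0.0400 0.7523]  nu=[3.0392, -1.3591]  x^+=[0.5583, -2.0996]  P^+=[0.2067 -0.0410; -0.0410 0.3177]
step 2: x^-=[0.0655, -2.4018]  P^-=[0.4433 0.0155; 0.0155 0.7585]  S=[0.7405 0.1653; 0.1653 1.1804]  K=[0.6151 -0.0580; 0.0532 0.6356]  nu=[-2.8272, 3.4392]  x^+=[-1.8730, -0.3662]  P^+=[0.1709 -0.0293; -0.0293 0.2683]
step 3: x^-=[-1.9983, -0.2416]  P^-=[0.4089 0.0185; 0.0185 0.6938]  S=[0.7053 0.1560; 0.1560 1.1160]  K=[0.5958 -0.0520; 0.0577 0.6143]  nu=[-1.2406, -2.5585]  x^+=[-2.6044, -1.8849]  P^+=[0.1652 -0.0267; -0.0267 0.2593]
step 4: x^-=[-3.1089, -1.8767]  P^-=[0.4038 0.0196; 0.0196 0.6819]  S=[0.7002 0.1549; 0.1549 1.1041]  K=[0.5927 -0.0507; 0.0587 0.6101]  nu=[3.9279, 2.8111]  x^+=[-0.9234, 0.0688]  P^+=[0.1643 -0.0261; -0.0261 0.2575]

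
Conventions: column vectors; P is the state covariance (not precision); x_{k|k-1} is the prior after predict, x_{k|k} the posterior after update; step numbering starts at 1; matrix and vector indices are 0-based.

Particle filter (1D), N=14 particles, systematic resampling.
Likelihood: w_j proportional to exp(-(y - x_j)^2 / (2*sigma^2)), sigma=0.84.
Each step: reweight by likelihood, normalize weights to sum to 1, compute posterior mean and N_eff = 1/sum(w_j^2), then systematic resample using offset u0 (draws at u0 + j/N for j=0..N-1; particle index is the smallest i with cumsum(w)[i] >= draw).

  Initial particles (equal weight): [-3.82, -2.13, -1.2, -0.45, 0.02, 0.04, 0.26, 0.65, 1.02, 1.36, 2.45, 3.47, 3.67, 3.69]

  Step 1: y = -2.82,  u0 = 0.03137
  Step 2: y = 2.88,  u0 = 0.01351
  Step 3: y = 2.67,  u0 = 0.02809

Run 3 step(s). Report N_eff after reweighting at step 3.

N_eff = 14.0000

step 1: w=[0.3547, 0.5141, 0.1122, 0.0135, 0.0024, 0.0022, 0.0009, 0.0001, 0.0000, 0.0000, 0.0000, 0.0000, 0.0000, 0.0000]  mean=-2.5901  Neff=2.4822  idx=[0, 0, 0, 0, 0, 1, 1, 1, 1, 1, 1, 1, 2, 2]
step 2: w=[0.0000, 0.0000, 0.0000, 0.0000, 0.0000, 0.0012, 0.0012, 0.0012, 0.0012, 0.0012, 0.0012, 0.0012, 0.4957, 0.4957]  mean=-1.2081  Neff=2.0351  idx=[12, 12, 12, 12, 12, 12, 12, 13, 13, 13, 13, 13, 13, 13]
step 3: w=[0.0714, 0.0714, 0.0714, 0.0714, 0.0714, 0.0714, 0.0714, 0.0714, 0.0714, 0.0714, 0.0714, 0.0714, 0.0714, 0.0714]  mean=-1.2000  Neff=14.0000  idx=[0, 1, 2, 3, 4, 5, 6, 7, 8, 9, 10, 11, 12, 13]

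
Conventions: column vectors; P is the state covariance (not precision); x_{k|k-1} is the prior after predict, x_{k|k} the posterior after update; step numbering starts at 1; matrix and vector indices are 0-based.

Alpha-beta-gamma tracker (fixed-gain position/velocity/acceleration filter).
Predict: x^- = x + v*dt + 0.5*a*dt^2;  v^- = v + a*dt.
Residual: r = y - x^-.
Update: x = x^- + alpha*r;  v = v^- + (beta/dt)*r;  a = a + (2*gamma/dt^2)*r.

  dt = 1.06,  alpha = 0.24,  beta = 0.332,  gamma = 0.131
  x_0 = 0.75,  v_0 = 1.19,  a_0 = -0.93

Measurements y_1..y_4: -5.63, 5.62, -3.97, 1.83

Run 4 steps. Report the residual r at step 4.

resid = 8.2958

step 1: x_pred=1.4889  r=-7.1189  x^+=-0.2196  v^+=-2.0255  a^+=-2.5900
step 2: x_pred=-3.8217  r=9.4417  x^+=-1.5557  v^+=-1.8137  a^+=-0.3884
step 3: x_pred=-3.6964  r=-0.2736  x^+=-3.7620  v^+=-2.3111  a^+=-0.4522
step 4: x_pred=-6.4658  r=8.2958  x^+=-4.4748  v^+=-0.1921  a^+=1.4822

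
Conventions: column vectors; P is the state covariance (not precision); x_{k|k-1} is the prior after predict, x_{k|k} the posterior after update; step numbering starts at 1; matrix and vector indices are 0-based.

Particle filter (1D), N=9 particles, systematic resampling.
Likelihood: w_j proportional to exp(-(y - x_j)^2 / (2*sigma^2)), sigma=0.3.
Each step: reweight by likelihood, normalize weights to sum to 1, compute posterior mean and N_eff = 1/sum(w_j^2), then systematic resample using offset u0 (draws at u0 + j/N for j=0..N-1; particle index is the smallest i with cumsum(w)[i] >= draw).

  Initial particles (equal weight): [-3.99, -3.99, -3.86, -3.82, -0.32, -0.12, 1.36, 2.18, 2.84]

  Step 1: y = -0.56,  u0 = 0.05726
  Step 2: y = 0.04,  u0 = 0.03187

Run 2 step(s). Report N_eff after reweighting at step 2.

step 1: w=[0.0000, 0.0000, 0.0000, 0.0000, 0.6804, 0.3196, 0.0000, 0.0000, 0.0000]  mean=-0.2561  Neff=1.7697  idx=[4, 4, 4, 4, 4, 4, 5, 5, 5]
step 2: w=[0.0881, 0.0881, 0.0881, 0.0881, 0.0881, 0.0881, 0.1571, 0.1571, 0.1571]  mean=-0.2258  Neff=8.2910  idx=[0, 1, 2, 4, 5, 6, 7, 7, 8]

N_eff = 8.2910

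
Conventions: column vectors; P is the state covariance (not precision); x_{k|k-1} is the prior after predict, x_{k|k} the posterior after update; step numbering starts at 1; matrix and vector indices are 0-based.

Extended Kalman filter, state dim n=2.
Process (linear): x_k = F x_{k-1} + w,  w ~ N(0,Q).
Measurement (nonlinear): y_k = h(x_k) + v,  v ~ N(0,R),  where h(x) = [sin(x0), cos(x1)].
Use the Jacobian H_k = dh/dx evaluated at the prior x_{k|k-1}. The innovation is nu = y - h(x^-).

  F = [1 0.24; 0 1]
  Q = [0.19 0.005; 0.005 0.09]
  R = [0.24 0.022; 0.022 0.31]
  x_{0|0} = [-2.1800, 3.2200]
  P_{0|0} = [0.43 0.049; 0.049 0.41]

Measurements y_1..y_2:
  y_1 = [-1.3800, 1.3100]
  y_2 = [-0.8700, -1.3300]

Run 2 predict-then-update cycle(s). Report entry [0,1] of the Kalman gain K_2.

K[0,1] = 0.0188

step 1: x^-=[-1.4072, 3.2200]  P^-=[0.6671 0.1524; 0.1524 0.5000]  H_jac=[0.1629 0.0000; 0.0000 0.0783]  S=[0.2577 0.0239; 0.0239 0.3131]  K=[0.4211 0.0059; 0.0853 0.1186]  nu=[-0.3934, 2.3069]  x^+=[-1.5592, 3.4600]  P^+=[0.6213 0.1417; 0.1417 0.4932]
step 2: x^-=[-0.7288, 3.4600]  P^-=[0.9077 0.2651; 0.2651 0.5832]  H_jac=[0.7460 0.0000; 0.0000 0.3130]  S=[0.7452 0.0839; 0.0839 0.3672]  K=[0.9066 0.0188; 0.2149 0.4482]  nu=[-0.2040, -0.3803]  x^+=[-0.9209, 3.2457]  P^+=[0.2922 0.0824; 0.0824 0.4589]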